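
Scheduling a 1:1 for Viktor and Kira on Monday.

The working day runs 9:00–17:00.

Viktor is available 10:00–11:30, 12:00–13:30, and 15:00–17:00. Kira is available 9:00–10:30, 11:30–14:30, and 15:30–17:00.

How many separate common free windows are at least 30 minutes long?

3

Viktor ∩ Kira: 10:00–10:30, 12:00–13:30, 15:30–17:00.
Windows ≥ 30 min: 10:00–10:30, 12:00–13:30, 15:30–17:00.
That's 3 windows.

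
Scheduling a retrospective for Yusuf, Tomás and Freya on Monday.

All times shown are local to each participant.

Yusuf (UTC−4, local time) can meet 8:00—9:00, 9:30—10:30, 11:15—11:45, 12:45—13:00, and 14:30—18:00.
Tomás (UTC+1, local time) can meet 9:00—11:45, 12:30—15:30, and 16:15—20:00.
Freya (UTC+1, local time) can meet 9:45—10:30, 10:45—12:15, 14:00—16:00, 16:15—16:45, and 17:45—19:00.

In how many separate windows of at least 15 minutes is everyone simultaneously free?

3

Yusuf → UTC: 12:00–13:00, 13:30–14:30, 15:15–15:45, 16:45–17:00, 18:30–22:00.
Tomás → UTC: 08:00–10:45, 11:30–14:30, 15:15–19:00.
Freya → UTC: 08:45–09:30, 09:45–11:15, 13:00–15:00, 15:15–15:45, 16:45–18:00.
Yusuf ∩ Tomás: 12:00–13:00, 13:30–14:30, 15:15–15:45, 16:45–17:00, 18:30–19:00.
Yusuf ∩ Tomás ∩ Freya: 13:30–14:30, 15:15–15:45, 16:45–17:00.
Windows ≥ 15 min: 13:30–14:30, 15:15–15:45, 16:45–17:00.
That's 3 windows.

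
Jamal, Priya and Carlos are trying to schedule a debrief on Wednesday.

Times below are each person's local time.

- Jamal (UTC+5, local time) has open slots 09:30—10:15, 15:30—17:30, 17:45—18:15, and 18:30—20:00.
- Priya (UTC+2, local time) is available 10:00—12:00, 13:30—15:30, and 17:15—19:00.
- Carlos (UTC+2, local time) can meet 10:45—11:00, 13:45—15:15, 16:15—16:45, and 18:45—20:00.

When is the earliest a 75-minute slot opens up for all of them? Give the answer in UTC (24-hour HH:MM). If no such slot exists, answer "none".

Jamal → UTC: 04:30–05:15, 10:30–12:30, 12:45–13:15, 13:30–15:00.
Priya → UTC: 08:00–10:00, 11:30–13:30, 15:15–17:00.
Carlos → UTC: 08:45–09:00, 11:45–13:15, 14:15–14:45, 16:45–18:00.
Jamal ∩ Priya: 11:30–12:30, 12:45–13:15.
Jamal ∩ Priya ∩ Carlos: 11:45–12:30, 12:45–13:15.
Windows ≥ 75 min: (none).

none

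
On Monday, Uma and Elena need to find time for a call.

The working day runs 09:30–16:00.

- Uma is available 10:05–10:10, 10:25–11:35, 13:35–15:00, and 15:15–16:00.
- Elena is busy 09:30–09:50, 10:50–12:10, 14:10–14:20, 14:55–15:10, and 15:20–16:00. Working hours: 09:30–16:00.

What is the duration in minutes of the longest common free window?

Elena free within 09:30–16:00: 09:50–10:50, 12:10–14:10, 14:20–14:55, 15:10–15:20.
Uma ∩ Elena: 10:05–10:10, 10:25–10:50, 13:35–14:10, 14:20–14:55, 15:15–15:20.
Common window lengths: 5, 25, 35, 35, 5 min; longest is 35.

35 minutes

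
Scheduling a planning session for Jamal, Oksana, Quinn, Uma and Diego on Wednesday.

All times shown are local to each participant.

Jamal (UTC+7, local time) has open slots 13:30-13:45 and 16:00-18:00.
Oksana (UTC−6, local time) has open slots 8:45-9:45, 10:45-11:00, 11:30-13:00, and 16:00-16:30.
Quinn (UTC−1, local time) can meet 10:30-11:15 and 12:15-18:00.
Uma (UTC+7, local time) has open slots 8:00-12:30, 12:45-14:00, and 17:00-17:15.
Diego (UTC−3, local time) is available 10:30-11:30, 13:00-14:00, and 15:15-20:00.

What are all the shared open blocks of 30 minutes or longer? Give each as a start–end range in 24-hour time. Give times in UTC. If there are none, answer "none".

Jamal → UTC: 06:30–06:45, 09:00–11:00.
Oksana → UTC: 14:45–15:45, 16:45–17:00, 17:30–19:00, 22:00–22:30.
Quinn → UTC: 11:30–12:15, 13:15–19:00.
Uma → UTC: 01:00–05:30, 05:45–07:00, 10:00–10:15.
Diego → UTC: 13:30–14:30, 16:00–17:00, 18:15–23:00.
Jamal ∩ Oksana: (none).
Jamal ∩ Oksana ∩ Quinn: (none).
Jamal ∩ Oksana ∩ Quinn ∩ Uma: (none).
Jamal ∩ Oksana ∩ Quinn ∩ Uma ∩ Diego: (none).
Windows ≥ 30 min: (none).

none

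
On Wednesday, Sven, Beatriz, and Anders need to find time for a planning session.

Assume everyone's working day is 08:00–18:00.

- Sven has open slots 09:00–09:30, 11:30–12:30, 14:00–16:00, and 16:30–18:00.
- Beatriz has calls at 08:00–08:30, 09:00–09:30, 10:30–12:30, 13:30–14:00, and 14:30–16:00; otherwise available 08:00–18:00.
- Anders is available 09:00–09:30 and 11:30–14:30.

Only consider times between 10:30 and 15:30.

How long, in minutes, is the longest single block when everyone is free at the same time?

30 minutes

Beatriz free within 08:00–18:00: 08:30–09:00, 09:30–10:30, 12:30–13:30, 14:00–14:30, 16:00–18:00.
Sven ∩ Beatriz: 14:00–14:30, 16:30–18:00.
Sven ∩ Beatriz ∩ Anders: 14:00–14:30.
Restricted to 10:30–15:30: 14:00–14:30.
Single common window of 30 minutes.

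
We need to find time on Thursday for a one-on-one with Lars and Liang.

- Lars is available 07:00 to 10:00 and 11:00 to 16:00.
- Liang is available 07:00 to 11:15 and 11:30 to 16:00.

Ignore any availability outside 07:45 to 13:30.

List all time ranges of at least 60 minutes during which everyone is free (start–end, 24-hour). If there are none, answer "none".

07:45–10:00, 11:30–13:30

Lars ∩ Liang: 07:00–10:00, 11:00–11:15, 11:30–16:00.
Restricted to 07:45–13:30: 07:45–10:00, 11:00–11:15, 11:30–13:30.
Windows ≥ 60 min: 07:45–10:00, 11:30–13:30.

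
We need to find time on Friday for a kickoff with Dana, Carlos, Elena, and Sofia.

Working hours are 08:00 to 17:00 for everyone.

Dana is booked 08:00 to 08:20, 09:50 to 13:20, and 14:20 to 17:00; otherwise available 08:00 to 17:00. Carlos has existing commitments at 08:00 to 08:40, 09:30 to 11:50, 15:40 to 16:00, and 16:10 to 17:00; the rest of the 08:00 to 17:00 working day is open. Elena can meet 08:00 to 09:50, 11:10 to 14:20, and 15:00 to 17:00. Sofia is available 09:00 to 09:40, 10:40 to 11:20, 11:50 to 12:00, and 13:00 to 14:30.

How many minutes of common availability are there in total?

Dana free within 08:00–17:00: 08:20–09:50, 13:20–14:20.
Carlos free within 08:00–17:00: 08:40–09:30, 11:50–15:40, 16:00–16:10.
Dana ∩ Carlos: 08:40–09:30, 13:20–14:20.
Dana ∩ Carlos ∩ Elena: 08:40–09:30, 13:20–14:20.
Dana ∩ Carlos ∩ Elena ∩ Sofia: 09:00–09:30, 13:20–14:20.
Total common minutes: 30 + 60 = 90.

90 minutes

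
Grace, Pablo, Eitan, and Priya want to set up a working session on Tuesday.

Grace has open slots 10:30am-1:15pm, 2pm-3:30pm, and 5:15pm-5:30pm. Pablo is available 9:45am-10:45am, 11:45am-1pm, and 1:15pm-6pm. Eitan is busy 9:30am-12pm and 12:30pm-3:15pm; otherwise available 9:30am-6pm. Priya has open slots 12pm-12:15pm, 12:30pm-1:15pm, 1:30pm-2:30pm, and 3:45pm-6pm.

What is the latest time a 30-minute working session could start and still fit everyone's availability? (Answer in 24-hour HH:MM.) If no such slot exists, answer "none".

none

Eitan free within 09:30–18:00: 12:00–12:30, 15:15–18:00.
Grace ∩ Pablo: 10:30–10:45, 11:45–13:00, 14:00–15:30, 17:15–17:30.
Grace ∩ Pablo ∩ Eitan: 12:00–12:30, 15:15–15:30, 17:15–17:30.
Grace ∩ Pablo ∩ Eitan ∩ Priya: 12:00–12:15, 17:15–17:30.
Windows ≥ 30 min: (none).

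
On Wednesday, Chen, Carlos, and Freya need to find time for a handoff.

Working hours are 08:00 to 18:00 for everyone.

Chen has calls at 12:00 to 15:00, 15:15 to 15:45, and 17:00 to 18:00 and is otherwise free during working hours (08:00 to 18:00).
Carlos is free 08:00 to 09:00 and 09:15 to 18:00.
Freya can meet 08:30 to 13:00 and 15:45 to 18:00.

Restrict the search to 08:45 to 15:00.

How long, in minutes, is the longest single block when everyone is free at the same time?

Chen free within 08:00–18:00: 08:00–12:00, 15:00–15:15, 15:45–17:00.
Chen ∩ Carlos: 08:00–09:00, 09:15–12:00, 15:00–15:15, 15:45–17:00.
Chen ∩ Carlos ∩ Freya: 08:30–09:00, 09:15–12:00, 15:45–17:00.
Restricted to 08:45–15:00: 08:45–09:00, 09:15–12:00.
Common window lengths: 15, 165 min; longest is 165.

165 minutes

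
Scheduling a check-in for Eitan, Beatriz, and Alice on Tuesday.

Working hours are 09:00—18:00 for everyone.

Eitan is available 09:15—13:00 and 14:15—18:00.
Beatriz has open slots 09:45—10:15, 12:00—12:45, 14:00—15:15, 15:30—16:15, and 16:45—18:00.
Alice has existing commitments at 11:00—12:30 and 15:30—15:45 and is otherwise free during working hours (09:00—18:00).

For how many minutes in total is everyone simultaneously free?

Alice free within 09:00–18:00: 09:00–11:00, 12:30–15:30, 15:45–18:00.
Eitan ∩ Beatriz: 09:45–10:15, 12:00–12:45, 14:15–15:15, 15:30–16:15, 16:45–18:00.
Eitan ∩ Beatriz ∩ Alice: 09:45–10:15, 12:30–12:45, 14:15–15:15, 15:45–16:15, 16:45–18:00.
Total common minutes: 30 + 15 + 60 + 30 + 75 = 210.

210 minutes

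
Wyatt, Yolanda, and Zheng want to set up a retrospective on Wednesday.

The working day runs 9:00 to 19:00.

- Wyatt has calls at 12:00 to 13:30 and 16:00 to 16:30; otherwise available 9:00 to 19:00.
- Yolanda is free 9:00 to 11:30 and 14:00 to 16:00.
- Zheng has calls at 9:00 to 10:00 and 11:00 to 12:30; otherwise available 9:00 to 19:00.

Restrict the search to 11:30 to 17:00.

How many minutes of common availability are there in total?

120 minutes

Wyatt free within 09:00–19:00: 09:00–12:00, 13:30–16:00, 16:30–19:00.
Zheng free within 09:00–19:00: 10:00–11:00, 12:30–19:00.
Wyatt ∩ Yolanda: 09:00–11:30, 14:00–16:00.
Wyatt ∩ Yolanda ∩ Zheng: 10:00–11:00, 14:00–16:00.
Restricted to 11:30–17:00: 14:00–16:00.
Total common minutes: 120.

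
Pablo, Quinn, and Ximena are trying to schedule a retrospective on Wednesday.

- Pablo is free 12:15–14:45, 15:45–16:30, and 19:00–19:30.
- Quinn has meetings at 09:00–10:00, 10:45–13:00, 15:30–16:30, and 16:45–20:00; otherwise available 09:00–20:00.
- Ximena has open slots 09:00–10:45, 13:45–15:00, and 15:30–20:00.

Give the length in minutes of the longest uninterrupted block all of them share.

Quinn free within 09:00–20:00: 10:00–10:45, 13:00–15:30, 16:30–16:45.
Pablo ∩ Quinn: 13:00–14:45.
Pablo ∩ Quinn ∩ Ximena: 13:45–14:45.
Single common window of 60 minutes.

60 minutes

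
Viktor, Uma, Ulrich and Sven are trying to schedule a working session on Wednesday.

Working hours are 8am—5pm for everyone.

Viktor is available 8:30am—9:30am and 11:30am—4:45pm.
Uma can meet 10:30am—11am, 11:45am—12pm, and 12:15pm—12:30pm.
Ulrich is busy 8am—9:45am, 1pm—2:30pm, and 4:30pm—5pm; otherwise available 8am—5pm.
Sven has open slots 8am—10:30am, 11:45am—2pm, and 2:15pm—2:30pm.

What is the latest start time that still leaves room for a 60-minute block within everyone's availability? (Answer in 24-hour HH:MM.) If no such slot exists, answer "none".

none

Ulrich free within 08:00–17:00: 09:45–13:00, 14:30–16:30.
Viktor ∩ Uma: 11:45–12:00, 12:15–12:30.
Viktor ∩ Uma ∩ Ulrich: 11:45–12:00, 12:15–12:30.
Viktor ∩ Uma ∩ Ulrich ∩ Sven: 11:45–12:00, 12:15–12:30.
Windows ≥ 60 min: (none).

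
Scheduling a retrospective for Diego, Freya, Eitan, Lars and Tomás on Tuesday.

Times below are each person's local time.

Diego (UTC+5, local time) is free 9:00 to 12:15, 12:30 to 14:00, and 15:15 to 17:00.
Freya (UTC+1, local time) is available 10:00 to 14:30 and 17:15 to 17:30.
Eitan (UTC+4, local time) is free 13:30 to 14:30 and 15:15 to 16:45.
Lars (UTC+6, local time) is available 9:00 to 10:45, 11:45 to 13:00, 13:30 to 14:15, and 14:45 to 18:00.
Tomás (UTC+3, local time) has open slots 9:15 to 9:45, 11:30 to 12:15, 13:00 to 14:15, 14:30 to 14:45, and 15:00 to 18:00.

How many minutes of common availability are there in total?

Diego → UTC: 04:00–07:15, 07:30–09:00, 10:15–12:00.
Freya → UTC: 09:00–13:30, 16:15–16:30.
Eitan → UTC: 09:30–10:30, 11:15–12:45.
Lars → UTC: 03:00–04:45, 05:45–07:00, 07:30–08:15, 08:45–12:00.
Tomás → UTC: 06:15–06:45, 08:30–09:15, 10:00–11:15, 11:30–11:45, 12:00–15:00.
Diego ∩ Freya: 10:15–12:00.
Diego ∩ Freya ∩ Eitan: 10:15–10:30, 11:15–12:00.
Diego ∩ Freya ∩ Eitan ∩ Lars: 10:15–10:30, 11:15–12:00.
Diego ∩ Freya ∩ Eitan ∩ Lars ∩ Tomás: 10:15–10:30, 11:30–11:45.
Total common minutes: 15 + 15 = 30.

30 minutes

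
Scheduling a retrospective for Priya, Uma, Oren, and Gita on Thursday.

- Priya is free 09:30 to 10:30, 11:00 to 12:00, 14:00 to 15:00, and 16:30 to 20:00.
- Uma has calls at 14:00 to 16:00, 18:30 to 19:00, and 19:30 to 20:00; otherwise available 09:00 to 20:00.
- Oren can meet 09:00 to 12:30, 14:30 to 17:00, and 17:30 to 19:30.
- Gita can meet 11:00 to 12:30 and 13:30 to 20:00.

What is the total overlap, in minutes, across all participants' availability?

Uma free within 09:00–20:00: 09:00–14:00, 16:00–18:30, 19:00–19:30.
Priya ∩ Uma: 09:30–10:30, 11:00–12:00, 16:30–18:30, 19:00–19:30.
Priya ∩ Uma ∩ Oren: 09:30–10:30, 11:00–12:00, 16:30–17:00, 17:30–18:30, 19:00–19:30.
Priya ∩ Uma ∩ Oren ∩ Gita: 11:00–12:00, 16:30–17:00, 17:30–18:30, 19:00–19:30.
Total common minutes: 60 + 30 + 60 + 30 = 180.

180 minutes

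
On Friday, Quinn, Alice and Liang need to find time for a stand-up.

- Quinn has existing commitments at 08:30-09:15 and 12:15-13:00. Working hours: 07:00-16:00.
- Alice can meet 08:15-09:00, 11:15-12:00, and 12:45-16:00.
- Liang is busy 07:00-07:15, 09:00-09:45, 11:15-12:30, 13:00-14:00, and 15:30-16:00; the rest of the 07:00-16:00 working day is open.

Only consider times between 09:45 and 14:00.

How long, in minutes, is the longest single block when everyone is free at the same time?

Quinn free within 07:00–16:00: 07:00–08:30, 09:15–12:15, 13:00–16:00.
Liang free within 07:00–16:00: 07:15–09:00, 09:45–11:15, 12:30–13:00, 14:00–15:30.
Quinn ∩ Alice: 08:15–08:30, 11:15–12:00, 13:00–16:00.
Quinn ∩ Alice ∩ Liang: 08:15–08:30, 14:00–15:30.
Restricted to 09:45–14:00: (none).
No common window.

0 minutes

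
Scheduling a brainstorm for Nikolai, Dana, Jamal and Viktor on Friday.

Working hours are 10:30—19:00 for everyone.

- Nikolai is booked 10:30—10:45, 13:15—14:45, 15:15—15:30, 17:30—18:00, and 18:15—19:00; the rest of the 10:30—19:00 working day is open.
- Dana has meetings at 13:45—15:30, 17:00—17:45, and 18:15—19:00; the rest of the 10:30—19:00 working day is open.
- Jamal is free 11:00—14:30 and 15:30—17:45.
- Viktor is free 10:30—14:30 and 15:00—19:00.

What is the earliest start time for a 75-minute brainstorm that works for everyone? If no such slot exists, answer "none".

11:00

Nikolai free within 10:30–19:00: 10:45–13:15, 14:45–15:15, 15:30–17:30, 18:00–18:15.
Dana free within 10:30–19:00: 10:30–13:45, 15:30–17:00, 17:45–18:15.
Nikolai ∩ Dana: 10:45–13:15, 15:30–17:00, 18:00–18:15.
Nikolai ∩ Dana ∩ Jamal: 11:00–13:15, 15:30–17:00.
Nikolai ∩ Dana ∩ Jamal ∩ Viktor: 11:00–13:15, 15:30–17:00.
Windows ≥ 75 min: 11:00–13:15, 15:30–17:00.
Earliest such window starts at 11:00.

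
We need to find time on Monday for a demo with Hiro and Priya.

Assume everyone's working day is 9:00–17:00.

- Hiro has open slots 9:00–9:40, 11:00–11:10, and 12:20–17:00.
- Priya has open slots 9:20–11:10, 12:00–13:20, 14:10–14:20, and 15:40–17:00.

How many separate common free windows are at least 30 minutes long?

2

Hiro ∩ Priya: 09:20–09:40, 11:00–11:10, 12:20–13:20, 14:10–14:20, 15:40–17:00.
Windows ≥ 30 min: 12:20–13:20, 15:40–17:00.
That's 2 windows.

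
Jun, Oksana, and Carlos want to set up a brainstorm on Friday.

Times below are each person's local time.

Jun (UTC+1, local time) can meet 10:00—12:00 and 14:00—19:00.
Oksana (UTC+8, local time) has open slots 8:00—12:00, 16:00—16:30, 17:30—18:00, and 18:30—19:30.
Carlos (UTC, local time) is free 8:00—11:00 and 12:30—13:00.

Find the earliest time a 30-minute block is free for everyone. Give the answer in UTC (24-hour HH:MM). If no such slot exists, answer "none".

09:30

Jun → UTC: 09:00–11:00, 13:00–18:00.
Oksana → UTC: 00:00–04:00, 08:00–08:30, 09:30–10:00, 10:30–11:30.
Carlos → UTC: 08:00–11:00, 12:30–13:00.
Jun ∩ Oksana: 09:30–10:00, 10:30–11:00.
Jun ∩ Oksana ∩ Carlos: 09:30–10:00, 10:30–11:00.
Windows ≥ 30 min: 09:30–10:00, 10:30–11:00.
Earliest such window starts at 09:30.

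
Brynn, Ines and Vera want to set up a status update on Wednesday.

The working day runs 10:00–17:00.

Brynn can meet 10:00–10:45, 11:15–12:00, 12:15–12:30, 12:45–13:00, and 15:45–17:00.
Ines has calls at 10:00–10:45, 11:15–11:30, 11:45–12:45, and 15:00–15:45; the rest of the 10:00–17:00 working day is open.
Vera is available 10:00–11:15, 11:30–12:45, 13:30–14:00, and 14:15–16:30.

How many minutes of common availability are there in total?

Ines free within 10:00–17:00: 10:45–11:15, 11:30–11:45, 12:45–15:00, 15:45–17:00.
Brynn ∩ Ines: 11:30–11:45, 12:45–13:00, 15:45–17:00.
Brynn ∩ Ines ∩ Vera: 11:30–11:45, 15:45–16:30.
Total common minutes: 15 + 45 = 60.

60 minutes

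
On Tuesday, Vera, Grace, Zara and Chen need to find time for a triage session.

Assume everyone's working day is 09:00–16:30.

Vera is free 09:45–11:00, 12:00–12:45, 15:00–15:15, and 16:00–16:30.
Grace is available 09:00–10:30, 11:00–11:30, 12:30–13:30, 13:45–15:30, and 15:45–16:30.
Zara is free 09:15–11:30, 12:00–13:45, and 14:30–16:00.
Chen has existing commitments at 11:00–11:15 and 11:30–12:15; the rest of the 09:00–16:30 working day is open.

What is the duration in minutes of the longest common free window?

45 minutes

Chen free within 09:00–16:30: 09:00–11:00, 11:15–11:30, 12:15–16:30.
Vera ∩ Grace: 09:45–10:30, 12:30–12:45, 15:00–15:15, 16:00–16:30.
Vera ∩ Grace ∩ Zara: 09:45–10:30, 12:30–12:45, 15:00–15:15.
Vera ∩ Grace ∩ Zara ∩ Chen: 09:45–10:30, 12:30–12:45, 15:00–15:15.
Common window lengths: 45, 15, 15 min; longest is 45.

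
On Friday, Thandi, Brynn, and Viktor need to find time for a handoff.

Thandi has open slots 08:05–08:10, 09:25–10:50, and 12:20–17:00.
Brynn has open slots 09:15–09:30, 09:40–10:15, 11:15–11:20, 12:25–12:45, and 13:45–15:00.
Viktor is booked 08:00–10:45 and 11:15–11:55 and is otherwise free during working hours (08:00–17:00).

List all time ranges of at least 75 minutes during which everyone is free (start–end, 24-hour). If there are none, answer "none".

13:45–15:00

Viktor free within 08:00–17:00: 10:45–11:15, 11:55–17:00.
Thandi ∩ Brynn: 09:25–09:30, 09:40–10:15, 12:25–12:45, 13:45–15:00.
Thandi ∩ Brynn ∩ Viktor: 12:25–12:45, 13:45–15:00.
Windows ≥ 75 min: 13:45–15:00.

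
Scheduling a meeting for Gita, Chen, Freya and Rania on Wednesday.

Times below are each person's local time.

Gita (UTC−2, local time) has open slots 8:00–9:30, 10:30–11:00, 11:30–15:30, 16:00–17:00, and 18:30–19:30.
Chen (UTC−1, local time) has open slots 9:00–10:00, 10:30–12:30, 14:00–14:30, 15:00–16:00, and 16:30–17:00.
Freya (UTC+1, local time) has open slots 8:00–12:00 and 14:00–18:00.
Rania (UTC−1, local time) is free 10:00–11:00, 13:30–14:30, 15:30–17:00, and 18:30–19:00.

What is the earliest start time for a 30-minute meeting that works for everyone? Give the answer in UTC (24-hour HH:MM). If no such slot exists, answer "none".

Gita → UTC: 10:00–11:30, 12:30–13:00, 13:30–17:30, 18:00–19:00, 20:30–21:30.
Chen → UTC: 10:00–11:00, 11:30–13:30, 15:00–15:30, 16:00–17:00, 17:30–18:00.
Freya → UTC: 07:00–11:00, 13:00–17:00.
Rania → UTC: 11:00–12:00, 14:30–15:30, 16:30–18:00, 19:30–20:00.
Gita ∩ Chen: 10:00–11:00, 12:30–13:00, 15:00–15:30, 16:00–17:00.
Gita ∩ Chen ∩ Freya: 10:00–11:00, 15:00–15:30, 16:00–17:00.
Gita ∩ Chen ∩ Freya ∩ Rania: 15:00–15:30, 16:30–17:00.
Windows ≥ 30 min: 15:00–15:30, 16:30–17:00.
Earliest such window starts at 15:00.

15:00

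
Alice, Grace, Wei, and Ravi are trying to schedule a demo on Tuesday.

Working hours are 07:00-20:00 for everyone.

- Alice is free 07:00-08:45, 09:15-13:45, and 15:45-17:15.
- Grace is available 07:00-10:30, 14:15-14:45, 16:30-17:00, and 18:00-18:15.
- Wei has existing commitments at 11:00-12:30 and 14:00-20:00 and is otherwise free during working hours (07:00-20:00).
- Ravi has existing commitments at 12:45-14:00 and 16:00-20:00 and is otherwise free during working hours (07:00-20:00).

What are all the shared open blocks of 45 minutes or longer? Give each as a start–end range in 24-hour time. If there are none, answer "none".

07:00–08:45, 09:15–10:30

Wei free within 07:00–20:00: 07:00–11:00, 12:30–14:00.
Ravi free within 07:00–20:00: 07:00–12:45, 14:00–16:00.
Alice ∩ Grace: 07:00–08:45, 09:15–10:30, 16:30–17:00.
Alice ∩ Grace ∩ Wei: 07:00–08:45, 09:15–10:30.
Alice ∩ Grace ∩ Wei ∩ Ravi: 07:00–08:45, 09:15–10:30.
Windows ≥ 45 min: 07:00–08:45, 09:15–10:30.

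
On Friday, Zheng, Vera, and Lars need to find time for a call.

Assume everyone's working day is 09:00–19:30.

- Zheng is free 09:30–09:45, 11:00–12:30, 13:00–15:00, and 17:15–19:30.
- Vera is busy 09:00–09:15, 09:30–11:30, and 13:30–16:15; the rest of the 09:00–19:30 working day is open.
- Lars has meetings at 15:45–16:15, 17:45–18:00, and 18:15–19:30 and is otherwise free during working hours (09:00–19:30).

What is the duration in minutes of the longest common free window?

Vera free within 09:00–19:30: 09:15–09:30, 11:30–13:30, 16:15–19:30.
Lars free within 09:00–19:30: 09:00–15:45, 16:15–17:45, 18:00–18:15.
Zheng ∩ Vera: 11:30–12:30, 13:00–13:30, 17:15–19:30.
Zheng ∩ Vera ∩ Lars: 11:30–12:30, 13:00–13:30, 17:15–17:45, 18:00–18:15.
Common window lengths: 60, 30, 30, 15 min; longest is 60.

60 minutes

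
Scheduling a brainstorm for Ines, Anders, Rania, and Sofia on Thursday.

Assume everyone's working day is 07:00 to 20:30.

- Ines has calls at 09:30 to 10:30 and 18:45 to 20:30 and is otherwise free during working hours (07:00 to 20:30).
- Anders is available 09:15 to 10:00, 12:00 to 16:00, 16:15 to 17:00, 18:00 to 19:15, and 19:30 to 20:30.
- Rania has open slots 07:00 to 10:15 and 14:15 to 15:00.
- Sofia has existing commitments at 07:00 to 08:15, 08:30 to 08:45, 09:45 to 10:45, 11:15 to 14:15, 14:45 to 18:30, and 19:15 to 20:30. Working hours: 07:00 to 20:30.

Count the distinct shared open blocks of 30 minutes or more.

1

Ines free within 07:00–20:30: 07:00–09:30, 10:30–18:45.
Sofia free within 07:00–20:30: 08:15–08:30, 08:45–09:45, 10:45–11:15, 14:15–14:45, 18:30–19:15.
Ines ∩ Anders: 09:15–09:30, 12:00–16:00, 16:15–17:00, 18:00–18:45.
Ines ∩ Anders ∩ Rania: 09:15–09:30, 14:15–15:00.
Ines ∩ Anders ∩ Rania ∩ Sofia: 09:15–09:30, 14:15–14:45.
Windows ≥ 30 min: 14:15–14:45.
That's 1 window.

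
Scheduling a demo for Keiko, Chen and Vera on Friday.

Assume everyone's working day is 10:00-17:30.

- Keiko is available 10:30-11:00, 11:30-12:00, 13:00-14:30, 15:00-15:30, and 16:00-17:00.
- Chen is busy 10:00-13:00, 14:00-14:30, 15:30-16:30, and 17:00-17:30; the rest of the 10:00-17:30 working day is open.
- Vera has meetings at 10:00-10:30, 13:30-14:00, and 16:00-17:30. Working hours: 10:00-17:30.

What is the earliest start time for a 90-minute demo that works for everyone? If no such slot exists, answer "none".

none

Chen free within 10:00–17:30: 13:00–14:00, 14:30–15:30, 16:30–17:00.
Vera free within 10:00–17:30: 10:30–13:30, 14:00–16:00.
Keiko ∩ Chen: 13:00–14:00, 15:00–15:30, 16:30–17:00.
Keiko ∩ Chen ∩ Vera: 13:00–13:30, 15:00–15:30.
Windows ≥ 90 min: (none).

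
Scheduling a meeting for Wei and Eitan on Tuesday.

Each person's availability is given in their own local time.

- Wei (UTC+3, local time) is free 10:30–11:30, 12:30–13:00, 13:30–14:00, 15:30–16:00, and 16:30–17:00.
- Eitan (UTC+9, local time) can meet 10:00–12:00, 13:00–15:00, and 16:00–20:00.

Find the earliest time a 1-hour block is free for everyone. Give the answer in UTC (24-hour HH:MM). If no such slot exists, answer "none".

07:30

Wei → UTC: 07:30–08:30, 09:30–10:00, 10:30–11:00, 12:30–13:00, 13:30–14:00.
Eitan → UTC: 01:00–03:00, 04:00–06:00, 07:00–11:00.
Wei ∩ Eitan: 07:30–08:30, 09:30–10:00, 10:30–11:00.
Windows ≥ 60 min: 07:30–08:30.
Earliest such window starts at 07:30.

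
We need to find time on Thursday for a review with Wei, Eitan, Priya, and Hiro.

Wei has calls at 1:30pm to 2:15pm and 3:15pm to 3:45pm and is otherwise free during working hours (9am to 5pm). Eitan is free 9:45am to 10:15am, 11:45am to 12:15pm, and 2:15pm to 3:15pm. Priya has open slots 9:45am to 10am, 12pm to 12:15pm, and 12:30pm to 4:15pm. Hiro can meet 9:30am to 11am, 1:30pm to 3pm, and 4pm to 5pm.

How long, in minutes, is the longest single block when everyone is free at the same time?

45 minutes

Wei free within 09:00–17:00: 09:00–13:30, 14:15–15:15, 15:45–17:00.
Wei ∩ Eitan: 09:45–10:15, 11:45–12:15, 14:15–15:15.
Wei ∩ Eitan ∩ Priya: 09:45–10:00, 12:00–12:15, 14:15–15:15.
Wei ∩ Eitan ∩ Priya ∩ Hiro: 09:45–10:00, 14:15–15:00.
Common window lengths: 15, 45 min; longest is 45.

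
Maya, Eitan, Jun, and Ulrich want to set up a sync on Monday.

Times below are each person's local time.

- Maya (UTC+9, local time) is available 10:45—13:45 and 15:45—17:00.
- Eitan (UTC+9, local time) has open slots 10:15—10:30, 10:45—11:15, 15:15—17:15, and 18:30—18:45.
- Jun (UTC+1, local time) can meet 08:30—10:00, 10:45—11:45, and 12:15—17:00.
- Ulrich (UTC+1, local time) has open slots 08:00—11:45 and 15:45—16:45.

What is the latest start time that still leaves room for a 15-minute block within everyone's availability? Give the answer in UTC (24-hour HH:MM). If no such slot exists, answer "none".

Maya → UTC: 01:45–04:45, 06:45–08:00.
Eitan → UTC: 01:15–01:30, 01:45–02:15, 06:15–08:15, 09:30–09:45.
Jun → UTC: 07:30–09:00, 09:45–10:45, 11:15–16:00.
Ulrich → UTC: 07:00–10:45, 14:45–15:45.
Maya ∩ Eitan: 01:45–02:15, 06:45–08:00.
Maya ∩ Eitan ∩ Jun: 07:30–08:00.
Maya ∩ Eitan ∩ Jun ∩ Ulrich: 07:30–08:00.
Windows ≥ 15 min: 07:30–08:00.
Latest start in the last window 07:30–08:00 is 08:00 − 15 min = 07:45.

07:45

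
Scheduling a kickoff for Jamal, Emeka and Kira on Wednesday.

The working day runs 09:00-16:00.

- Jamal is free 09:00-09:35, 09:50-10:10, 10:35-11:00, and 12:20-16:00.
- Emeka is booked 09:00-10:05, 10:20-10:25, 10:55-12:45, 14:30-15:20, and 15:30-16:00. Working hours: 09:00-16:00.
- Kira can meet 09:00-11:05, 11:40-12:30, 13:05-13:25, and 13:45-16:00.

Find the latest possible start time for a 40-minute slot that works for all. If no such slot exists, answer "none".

13:50

Emeka free within 09:00–16:00: 10:05–10:20, 10:25–10:55, 12:45–14:30, 15:20–15:30.
Jamal ∩ Emeka: 10:05–10:10, 10:35–10:55, 12:45–14:30, 15:20–15:30.
Jamal ∩ Emeka ∩ Kira: 10:05–10:10, 10:35–10:55, 13:05–13:25, 13:45–14:30, 15:20–15:30.
Windows ≥ 40 min: 13:45–14:30.
Latest start in the last window 13:45–14:30 is 14:30 − 40 min = 13:50.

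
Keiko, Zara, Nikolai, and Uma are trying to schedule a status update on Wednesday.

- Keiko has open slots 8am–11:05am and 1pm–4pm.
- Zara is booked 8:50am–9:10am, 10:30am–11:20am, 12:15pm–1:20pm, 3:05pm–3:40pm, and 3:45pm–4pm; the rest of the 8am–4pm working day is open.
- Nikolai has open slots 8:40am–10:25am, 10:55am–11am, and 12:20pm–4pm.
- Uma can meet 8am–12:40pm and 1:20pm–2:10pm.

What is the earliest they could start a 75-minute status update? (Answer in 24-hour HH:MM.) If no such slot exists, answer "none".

Zara free within 08:00–16:00: 08:00–08:50, 09:10–10:30, 11:20–12:15, 13:20–15:05, 15:40–15:45.
Keiko ∩ Zara: 08:00–08:50, 09:10–10:30, 13:20–15:05, 15:40–15:45.
Keiko ∩ Zara ∩ Nikolai: 08:40–08:50, 09:10–10:25, 13:20–15:05, 15:40–15:45.
Keiko ∩ Zara ∩ Nikolai ∩ Uma: 08:40–08:50, 09:10–10:25, 13:20–14:10.
Windows ≥ 75 min: 09:10–10:25.
Earliest such window starts at 09:10.

09:10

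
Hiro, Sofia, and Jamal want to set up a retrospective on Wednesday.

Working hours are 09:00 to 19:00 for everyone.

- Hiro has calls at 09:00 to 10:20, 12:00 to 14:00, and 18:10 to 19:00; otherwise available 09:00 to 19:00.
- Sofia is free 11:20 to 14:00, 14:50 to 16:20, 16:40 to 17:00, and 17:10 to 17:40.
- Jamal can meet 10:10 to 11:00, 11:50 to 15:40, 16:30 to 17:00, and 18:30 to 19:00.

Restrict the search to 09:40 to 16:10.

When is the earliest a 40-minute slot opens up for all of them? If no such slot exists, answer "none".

Hiro free within 09:00–19:00: 10:20–12:00, 14:00–18:10.
Hiro ∩ Sofia: 11:20–12:00, 14:50–16:20, 16:40–17:00, 17:10–17:40.
Hiro ∩ Sofia ∩ Jamal: 11:50–12:00, 14:50–15:40, 16:40–17:00.
Restricted to 09:40–16:10: 11:50–12:00, 14:50–15:40.
Windows ≥ 40 min: 14:50–15:40.
Earliest such window starts at 14:50.

14:50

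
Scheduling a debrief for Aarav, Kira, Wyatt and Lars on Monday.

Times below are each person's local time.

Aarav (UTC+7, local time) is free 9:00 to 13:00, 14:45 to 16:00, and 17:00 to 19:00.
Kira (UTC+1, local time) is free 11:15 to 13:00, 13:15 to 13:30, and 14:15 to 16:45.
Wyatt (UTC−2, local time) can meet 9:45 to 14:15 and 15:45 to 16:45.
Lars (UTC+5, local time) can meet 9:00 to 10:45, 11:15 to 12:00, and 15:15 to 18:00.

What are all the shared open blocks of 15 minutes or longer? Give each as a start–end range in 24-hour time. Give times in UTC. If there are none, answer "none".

Aarav → UTC: 02:00–06:00, 07:45–09:00, 10:00–12:00.
Kira → UTC: 10:15–12:00, 12:15–12:30, 13:15–15:45.
Wyatt → UTC: 11:45–16:15, 17:45–18:45.
Lars → UTC: 04:00–05:45, 06:15–07:00, 10:15–13:00.
Aarav ∩ Kira: 10:15–12:00.
Aarav ∩ Kira ∩ Wyatt: 11:45–12:00.
Aarav ∩ Kira ∩ Wyatt ∩ Lars: 11:45–12:00.
Windows ≥ 15 min: 11:45–12:00.

11:45–12:00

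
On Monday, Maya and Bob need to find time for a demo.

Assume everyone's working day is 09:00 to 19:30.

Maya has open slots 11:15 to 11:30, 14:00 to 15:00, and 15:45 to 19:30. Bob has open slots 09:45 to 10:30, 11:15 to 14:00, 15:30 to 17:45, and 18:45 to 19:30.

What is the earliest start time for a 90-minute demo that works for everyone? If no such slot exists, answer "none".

15:45

Maya ∩ Bob: 11:15–11:30, 15:45–17:45, 18:45–19:30.
Windows ≥ 90 min: 15:45–17:45.
Earliest such window starts at 15:45.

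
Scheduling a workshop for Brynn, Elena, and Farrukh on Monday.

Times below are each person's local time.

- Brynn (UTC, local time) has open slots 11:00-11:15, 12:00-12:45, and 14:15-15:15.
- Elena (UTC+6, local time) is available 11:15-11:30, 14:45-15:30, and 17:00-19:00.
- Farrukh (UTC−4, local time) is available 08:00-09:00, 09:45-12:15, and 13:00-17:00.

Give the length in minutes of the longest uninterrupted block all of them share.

Brynn → UTC: 11:00–11:15, 12:00–12:45, 14:15–15:15.
Elena → UTC: 05:15–05:30, 08:45–09:30, 11:00–13:00.
Farrukh → UTC: 12:00–13:00, 13:45–16:15, 17:00–21:00.
Brynn ∩ Elena: 11:00–11:15, 12:00–12:45.
Brynn ∩ Elena ∩ Farrukh: 12:00–12:45.
Single common window of 45 minutes.

45 minutes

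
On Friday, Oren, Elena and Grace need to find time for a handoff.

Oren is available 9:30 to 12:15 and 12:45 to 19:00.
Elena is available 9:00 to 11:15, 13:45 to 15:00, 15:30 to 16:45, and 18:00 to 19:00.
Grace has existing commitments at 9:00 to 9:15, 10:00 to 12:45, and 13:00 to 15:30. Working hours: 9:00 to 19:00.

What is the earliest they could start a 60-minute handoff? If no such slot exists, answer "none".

Grace free within 09:00–19:00: 09:15–10:00, 12:45–13:00, 15:30–19:00.
Oren ∩ Elena: 09:30–11:15, 13:45–15:00, 15:30–16:45, 18:00–19:00.
Oren ∩ Elena ∩ Grace: 09:30–10:00, 15:30–16:45, 18:00–19:00.
Windows ≥ 60 min: 15:30–16:45, 18:00–19:00.
Earliest such window starts at 15:30.

15:30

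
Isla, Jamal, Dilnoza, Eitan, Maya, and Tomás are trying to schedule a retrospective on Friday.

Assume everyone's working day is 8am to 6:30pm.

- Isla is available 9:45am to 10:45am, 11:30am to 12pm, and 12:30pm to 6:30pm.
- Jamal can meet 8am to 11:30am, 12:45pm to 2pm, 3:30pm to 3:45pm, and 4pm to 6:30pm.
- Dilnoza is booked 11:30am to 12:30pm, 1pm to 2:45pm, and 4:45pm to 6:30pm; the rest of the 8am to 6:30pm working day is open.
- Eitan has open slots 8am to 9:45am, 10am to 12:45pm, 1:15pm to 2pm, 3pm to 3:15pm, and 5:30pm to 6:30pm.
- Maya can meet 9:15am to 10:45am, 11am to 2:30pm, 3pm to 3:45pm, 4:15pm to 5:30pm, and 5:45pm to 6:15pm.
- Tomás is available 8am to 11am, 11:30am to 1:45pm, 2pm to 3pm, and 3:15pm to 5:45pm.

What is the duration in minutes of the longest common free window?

45 minutes

Dilnoza free within 08:00–18:30: 08:00–11:30, 12:30–13:00, 14:45–16:45.
Isla ∩ Jamal: 09:45–10:45, 12:45–14:00, 15:30–15:45, 16:00–18:30.
Isla ∩ Jamal ∩ Dilnoza: 09:45–10:45, 12:45–13:00, 15:30–15:45, 16:00–16:45.
Isla ∩ Jamal ∩ Dilnoza ∩ Eitan: 10:00–10:45.
Isla ∩ Jamal ∩ Dilnoza ∩ Eitan ∩ Maya: 10:00–10:45.
Isla ∩ Jamal ∩ Dilnoza ∩ Eitan ∩ Maya ∩ Tomás: 10:00–10:45.
Single common window of 45 minutes.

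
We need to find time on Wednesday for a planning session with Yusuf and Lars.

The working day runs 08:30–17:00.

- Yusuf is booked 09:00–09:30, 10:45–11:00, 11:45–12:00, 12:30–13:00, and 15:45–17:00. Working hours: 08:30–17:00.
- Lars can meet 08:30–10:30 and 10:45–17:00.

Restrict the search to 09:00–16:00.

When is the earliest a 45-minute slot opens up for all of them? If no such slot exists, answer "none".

09:30

Yusuf free within 08:30–17:00: 08:30–09:00, 09:30–10:45, 11:00–11:45, 12:00–12:30, 13:00–15:45.
Yusuf ∩ Lars: 08:30–09:00, 09:30–10:30, 11:00–11:45, 12:00–12:30, 13:00–15:45.
Restricted to 09:00–16:00: 09:30–10:30, 11:00–11:45, 12:00–12:30, 13:00–15:45.
Windows ≥ 45 min: 09:30–10:30, 11:00–11:45, 13:00–15:45.
Earliest such window starts at 09:30.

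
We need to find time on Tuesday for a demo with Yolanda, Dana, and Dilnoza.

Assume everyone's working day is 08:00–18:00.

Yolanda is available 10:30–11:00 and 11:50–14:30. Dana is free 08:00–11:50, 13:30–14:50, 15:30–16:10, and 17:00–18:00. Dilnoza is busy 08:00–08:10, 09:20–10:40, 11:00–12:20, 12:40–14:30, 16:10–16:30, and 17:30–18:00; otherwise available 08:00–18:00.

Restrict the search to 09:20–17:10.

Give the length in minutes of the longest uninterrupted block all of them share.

20 minutes

Dilnoza free within 08:00–18:00: 08:10–09:20, 10:40–11:00, 12:20–12:40, 14:30–16:10, 16:30–17:30.
Yolanda ∩ Dana: 10:30–11:00, 13:30–14:30.
Yolanda ∩ Dana ∩ Dilnoza: 10:40–11:00.
Restricted to 09:20–17:10: 10:40–11:00.
Single common window of 20 minutes.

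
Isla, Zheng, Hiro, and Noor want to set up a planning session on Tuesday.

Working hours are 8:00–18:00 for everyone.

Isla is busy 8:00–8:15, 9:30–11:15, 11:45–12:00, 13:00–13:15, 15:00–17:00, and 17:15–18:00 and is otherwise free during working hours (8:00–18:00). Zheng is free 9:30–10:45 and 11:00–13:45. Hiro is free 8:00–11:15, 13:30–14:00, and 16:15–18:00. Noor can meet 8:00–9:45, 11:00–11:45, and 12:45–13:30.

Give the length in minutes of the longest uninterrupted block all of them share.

0 minutes

Isla free within 08:00–18:00: 08:15–09:30, 11:15–11:45, 12:00–13:00, 13:15–15:00, 17:00–17:15.
Isla ∩ Zheng: 11:15–11:45, 12:00–13:00, 13:15–13:45.
Isla ∩ Zheng ∩ Hiro: 13:30–13:45.
Isla ∩ Zheng ∩ Hiro ∩ Noor: (none).
No common window.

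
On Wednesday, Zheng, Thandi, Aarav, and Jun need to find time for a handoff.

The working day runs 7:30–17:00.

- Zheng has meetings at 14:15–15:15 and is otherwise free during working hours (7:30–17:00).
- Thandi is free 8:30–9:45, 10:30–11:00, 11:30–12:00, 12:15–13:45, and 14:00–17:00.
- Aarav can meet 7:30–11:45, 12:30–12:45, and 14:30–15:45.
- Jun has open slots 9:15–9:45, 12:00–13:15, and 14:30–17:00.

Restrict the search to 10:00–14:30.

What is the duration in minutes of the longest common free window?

15 minutes

Zheng free within 07:30–17:00: 07:30–14:15, 15:15–17:00.
Zheng ∩ Thandi: 08:30–09:45, 10:30–11:00, 11:30–12:00, 12:15–13:45, 14:00–14:15, 15:15–17:00.
Zheng ∩ Thandi ∩ Aarav: 08:30–09:45, 10:30–11:00, 11:30–11:45, 12:30–12:45, 15:15–15:45.
Zheng ∩ Thandi ∩ Aarav ∩ Jun: 09:15–09:45, 12:30–12:45, 15:15–15:45.
Restricted to 10:00–14:30: 12:30–12:45.
Single common window of 15 minutes.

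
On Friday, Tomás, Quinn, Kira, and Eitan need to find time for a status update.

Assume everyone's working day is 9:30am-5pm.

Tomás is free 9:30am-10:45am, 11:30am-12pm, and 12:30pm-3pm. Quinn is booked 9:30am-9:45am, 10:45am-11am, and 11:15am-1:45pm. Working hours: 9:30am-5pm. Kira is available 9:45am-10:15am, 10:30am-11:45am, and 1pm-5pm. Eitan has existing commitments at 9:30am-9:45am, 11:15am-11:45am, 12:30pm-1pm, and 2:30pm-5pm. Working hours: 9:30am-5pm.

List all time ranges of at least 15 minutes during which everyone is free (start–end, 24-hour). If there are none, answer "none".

Quinn free within 09:30–17:00: 09:45–10:45, 11:00–11:15, 13:45–17:00.
Eitan free within 09:30–17:00: 09:45–11:15, 11:45–12:30, 13:00–14:30.
Tomás ∩ Quinn: 09:45–10:45, 13:45–15:00.
Tomás ∩ Quinn ∩ Kira: 09:45–10:15, 10:30–10:45, 13:45–15:00.
Tomás ∩ Quinn ∩ Kira ∩ Eitan: 09:45–10:15, 10:30–10:45, 13:45–14:30.
Windows ≥ 15 min: 09:45–10:15, 10:30–10:45, 13:45–14:30.

09:45–10:15, 10:30–10:45, 13:45–14:30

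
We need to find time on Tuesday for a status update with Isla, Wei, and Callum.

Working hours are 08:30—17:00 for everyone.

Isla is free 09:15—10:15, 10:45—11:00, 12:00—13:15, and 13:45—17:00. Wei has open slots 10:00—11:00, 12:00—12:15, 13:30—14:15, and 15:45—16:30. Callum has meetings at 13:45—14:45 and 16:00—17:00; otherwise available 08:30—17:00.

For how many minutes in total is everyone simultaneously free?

60 minutes

Callum free within 08:30–17:00: 08:30–13:45, 14:45–16:00.
Isla ∩ Wei: 10:00–10:15, 10:45–11:00, 12:00–12:15, 13:45–14:15, 15:45–16:30.
Isla ∩ Wei ∩ Callum: 10:00–10:15, 10:45–11:00, 12:00–12:15, 15:45–16:00.
Total common minutes: 15 + 15 + 15 + 15 = 60.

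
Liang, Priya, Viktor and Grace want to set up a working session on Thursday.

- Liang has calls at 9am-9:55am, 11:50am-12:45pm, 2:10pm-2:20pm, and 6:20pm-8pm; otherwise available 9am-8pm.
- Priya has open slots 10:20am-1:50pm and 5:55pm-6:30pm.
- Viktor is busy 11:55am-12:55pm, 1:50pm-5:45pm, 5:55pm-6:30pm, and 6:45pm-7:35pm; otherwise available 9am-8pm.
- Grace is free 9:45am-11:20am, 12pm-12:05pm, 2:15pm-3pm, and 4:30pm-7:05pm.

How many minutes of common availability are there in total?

60 minutes

Liang free within 09:00–20:00: 09:55–11:50, 12:45–14:10, 14:20–18:20.
Viktor free within 09:00–20:00: 09:00–11:55, 12:55–13:50, 17:45–17:55, 18:30–18:45, 19:35–20:00.
Liang ∩ Priya: 10:20–11:50, 12:45–13:50, 17:55–18:20.
Liang ∩ Priya ∩ Viktor: 10:20–11:50, 12:55–13:50.
Liang ∩ Priya ∩ Viktor ∩ Grace: 10:20–11:20.
Total common minutes: 60.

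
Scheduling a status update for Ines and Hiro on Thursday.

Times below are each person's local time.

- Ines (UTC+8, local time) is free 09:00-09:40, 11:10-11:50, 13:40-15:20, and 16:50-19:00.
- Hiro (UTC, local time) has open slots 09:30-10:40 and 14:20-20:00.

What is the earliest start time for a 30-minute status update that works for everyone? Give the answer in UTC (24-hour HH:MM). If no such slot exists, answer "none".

09:30

Ines → UTC: 01:00–01:40, 03:10–03:50, 05:40–07:20, 08:50–11:00.
Hiro → UTC: 09:30–10:40, 14:20–20:00.
Ines ∩ Hiro: 09:30–10:40.
Windows ≥ 30 min: 09:30–10:40.
Earliest such window starts at 09:30.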